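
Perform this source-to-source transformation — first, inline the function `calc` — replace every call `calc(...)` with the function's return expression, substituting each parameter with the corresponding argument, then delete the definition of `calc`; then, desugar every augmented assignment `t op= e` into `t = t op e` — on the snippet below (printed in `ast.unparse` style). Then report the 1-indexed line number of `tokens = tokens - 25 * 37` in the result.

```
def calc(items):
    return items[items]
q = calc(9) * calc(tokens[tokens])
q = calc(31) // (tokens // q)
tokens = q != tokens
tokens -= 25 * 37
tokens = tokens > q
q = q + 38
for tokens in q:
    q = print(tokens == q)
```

Transformed code:
q = 9[9] * tokens[tokens][tokens[tokens]]
q = 31[31] // (tokens // q)
tokens = q != tokens
tokens = tokens - 25 * 37
tokens = tokens > q
q = q + 38
for tokens in q:
    q = print(tokens == q)

4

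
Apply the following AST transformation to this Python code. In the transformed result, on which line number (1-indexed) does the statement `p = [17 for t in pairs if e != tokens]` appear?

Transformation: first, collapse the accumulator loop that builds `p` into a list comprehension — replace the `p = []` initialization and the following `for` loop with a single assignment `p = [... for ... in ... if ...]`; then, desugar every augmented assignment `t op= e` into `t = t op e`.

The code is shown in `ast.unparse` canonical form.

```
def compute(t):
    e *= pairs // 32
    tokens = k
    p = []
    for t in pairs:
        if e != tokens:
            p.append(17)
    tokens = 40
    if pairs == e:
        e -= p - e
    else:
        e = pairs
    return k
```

4

Transformed code:
def compute(t):
    e = e * (pairs // 32)
    tokens = k
    p = [17 for t in pairs if e != tokens]
    tokens = 40
    if pairs == e:
        e = e - (p - e)
    else:
        e = pairs
    return k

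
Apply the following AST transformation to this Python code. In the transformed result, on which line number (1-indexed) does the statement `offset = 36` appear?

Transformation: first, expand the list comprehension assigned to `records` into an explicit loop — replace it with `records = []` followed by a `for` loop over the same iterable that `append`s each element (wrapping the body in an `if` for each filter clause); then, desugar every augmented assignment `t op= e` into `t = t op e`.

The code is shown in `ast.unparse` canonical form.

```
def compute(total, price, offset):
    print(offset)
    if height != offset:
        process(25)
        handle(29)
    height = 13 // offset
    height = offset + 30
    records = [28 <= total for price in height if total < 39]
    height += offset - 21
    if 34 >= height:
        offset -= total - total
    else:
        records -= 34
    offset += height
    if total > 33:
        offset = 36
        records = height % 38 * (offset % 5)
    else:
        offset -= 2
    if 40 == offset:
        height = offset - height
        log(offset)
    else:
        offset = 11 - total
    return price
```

Transformed code:
def compute(total, price, offset):
    print(offset)
    if height != offset:
        process(25)
        handle(29)
    height = 13 // offset
    height = offset + 30
    records = []
    for price in height:
        if total < 39:
            records.append(28 <= total)
    height = height + (offset - 21)
    if 34 >= height:
        offset = offset - (total - total)
    else:
        records = records - 34
    offset = offset + height
    if total > 33:
        offset = 36
        records = height % 38 * (offset % 5)
    else:
        offset = offset - 2
    if 40 == offset:
        height = offset - height
        log(offset)
    else:
        offset = 11 - total
    return price

19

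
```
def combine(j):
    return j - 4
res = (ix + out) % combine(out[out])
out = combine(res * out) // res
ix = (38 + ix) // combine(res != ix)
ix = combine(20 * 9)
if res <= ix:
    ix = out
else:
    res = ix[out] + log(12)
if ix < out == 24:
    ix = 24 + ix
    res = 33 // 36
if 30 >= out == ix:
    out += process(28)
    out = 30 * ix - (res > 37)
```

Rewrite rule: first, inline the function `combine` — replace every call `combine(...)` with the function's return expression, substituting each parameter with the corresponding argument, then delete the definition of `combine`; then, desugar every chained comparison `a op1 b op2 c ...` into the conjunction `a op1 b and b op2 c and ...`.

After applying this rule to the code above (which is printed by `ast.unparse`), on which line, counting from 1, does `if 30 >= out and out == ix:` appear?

Transformed code:
res = (ix + out) % (out[out] - 4)
out = (res * out - 4) // res
ix = (38 + ix) // ((res != ix) - 4)
ix = 20 * 9 - 4
if res <= ix:
    ix = out
else:
    res = ix[out] + log(12)
if ix < out and out == 24:
    ix = 24 + ix
    res = 33 // 36
if 30 >= out and out == ix:
    out += process(28)
    out = 30 * ix - (res > 37)

12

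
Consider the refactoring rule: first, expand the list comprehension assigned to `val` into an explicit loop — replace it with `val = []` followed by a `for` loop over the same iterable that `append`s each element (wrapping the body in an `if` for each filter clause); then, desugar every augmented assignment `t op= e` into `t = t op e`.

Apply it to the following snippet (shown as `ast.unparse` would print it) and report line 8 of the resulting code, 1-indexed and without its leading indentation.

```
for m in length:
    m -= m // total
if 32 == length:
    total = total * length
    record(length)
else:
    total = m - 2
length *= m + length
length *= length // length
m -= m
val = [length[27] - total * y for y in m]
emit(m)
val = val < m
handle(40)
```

Transformed code:
for m in length:
    m = m - m // total
if 32 == length:
    total = total * length
    record(length)
else:
    total = m - 2
length = length * (m + length)
length = length * (length // length)
m = m - m
val = []
for y in m:
    val.append(length[27] - total * y)
emit(m)
val = val < m
handle(40)

length = length * (m + length)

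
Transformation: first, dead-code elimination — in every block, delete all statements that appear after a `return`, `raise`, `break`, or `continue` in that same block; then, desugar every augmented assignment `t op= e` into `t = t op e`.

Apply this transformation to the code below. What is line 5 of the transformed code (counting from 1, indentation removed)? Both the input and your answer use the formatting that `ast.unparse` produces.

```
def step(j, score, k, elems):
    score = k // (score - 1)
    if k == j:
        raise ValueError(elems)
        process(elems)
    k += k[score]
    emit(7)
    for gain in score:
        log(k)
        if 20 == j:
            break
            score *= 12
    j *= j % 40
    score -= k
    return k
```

Transformed code:
def step(j, score, k, elems):
    score = k // (score - 1)
    if k == j:
        raise ValueError(elems)
    k = k + k[score]
    emit(7)
    for gain in score:
        log(k)
        if 20 == j:
            break
    j = j * (j % 40)
    score = score - k
    return k

k = k + k[score]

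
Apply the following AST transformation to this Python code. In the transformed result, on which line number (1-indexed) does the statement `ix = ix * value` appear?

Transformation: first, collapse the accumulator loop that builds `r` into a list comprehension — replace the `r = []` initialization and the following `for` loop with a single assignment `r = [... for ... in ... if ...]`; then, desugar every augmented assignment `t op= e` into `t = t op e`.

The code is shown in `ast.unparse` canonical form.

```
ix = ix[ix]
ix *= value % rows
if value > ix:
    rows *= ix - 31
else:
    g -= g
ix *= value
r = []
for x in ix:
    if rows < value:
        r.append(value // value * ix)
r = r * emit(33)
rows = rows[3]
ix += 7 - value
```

Transformed code:
ix = ix[ix]
ix = ix * (value % rows)
if value > ix:
    rows = rows * (ix - 31)
else:
    g = g - g
ix = ix * value
r = [value // value * ix for x in ix if rows < value]
r = r * emit(33)
rows = rows[3]
ix = ix + (7 - value)

7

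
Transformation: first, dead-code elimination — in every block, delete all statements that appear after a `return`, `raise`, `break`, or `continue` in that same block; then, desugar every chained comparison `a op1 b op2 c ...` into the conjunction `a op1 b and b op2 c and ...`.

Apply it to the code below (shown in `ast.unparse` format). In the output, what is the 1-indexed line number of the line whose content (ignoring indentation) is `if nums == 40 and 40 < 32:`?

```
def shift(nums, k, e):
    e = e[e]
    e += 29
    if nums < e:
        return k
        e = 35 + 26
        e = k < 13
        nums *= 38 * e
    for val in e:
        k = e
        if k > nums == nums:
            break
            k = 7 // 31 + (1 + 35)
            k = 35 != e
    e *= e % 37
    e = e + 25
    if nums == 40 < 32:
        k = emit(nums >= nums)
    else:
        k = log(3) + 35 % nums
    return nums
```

12

Transformed code:
def shift(nums, k, e):
    e = e[e]
    e += 29
    if nums < e:
        return k
    for val in e:
        k = e
        if k > nums and nums == nums:
            break
    e *= e % 37
    e = e + 25
    if nums == 40 and 40 < 32:
        k = emit(nums >= nums)
    else:
        k = log(3) + 35 % nums
    return nums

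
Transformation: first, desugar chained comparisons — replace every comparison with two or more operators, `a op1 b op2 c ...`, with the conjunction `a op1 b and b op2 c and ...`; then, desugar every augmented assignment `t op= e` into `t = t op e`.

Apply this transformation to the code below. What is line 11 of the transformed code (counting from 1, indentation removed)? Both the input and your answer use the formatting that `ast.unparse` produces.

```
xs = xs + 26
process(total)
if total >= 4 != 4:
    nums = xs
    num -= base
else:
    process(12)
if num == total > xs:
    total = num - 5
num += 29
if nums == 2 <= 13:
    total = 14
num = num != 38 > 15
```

if nums == 2 and 2 <= 13:

Transformed code:
xs = xs + 26
process(total)
if total >= 4 and 4 != 4:
    nums = xs
    num = num - base
else:
    process(12)
if num == total and total > xs:
    total = num - 5
num = num + 29
if nums == 2 and 2 <= 13:
    total = 14
num = num != 38 and 38 > 15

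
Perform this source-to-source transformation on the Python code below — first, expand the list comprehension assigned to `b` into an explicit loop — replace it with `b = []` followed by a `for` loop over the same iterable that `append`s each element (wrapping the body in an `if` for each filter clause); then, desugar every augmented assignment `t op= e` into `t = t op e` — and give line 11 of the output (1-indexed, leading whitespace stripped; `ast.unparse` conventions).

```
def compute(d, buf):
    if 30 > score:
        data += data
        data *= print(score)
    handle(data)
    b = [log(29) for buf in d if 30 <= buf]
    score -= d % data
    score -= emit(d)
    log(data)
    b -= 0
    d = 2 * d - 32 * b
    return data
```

score = score - emit(d)

Transformed code:
def compute(d, buf):
    if 30 > score:
        data = data + data
        data = data * print(score)
    handle(data)
    b = []
    for buf in d:
        if 30 <= buf:
            b.append(log(29))
    score = score - d % data
    score = score - emit(d)
    log(data)
    b = b - 0
    d = 2 * d - 32 * b
    return data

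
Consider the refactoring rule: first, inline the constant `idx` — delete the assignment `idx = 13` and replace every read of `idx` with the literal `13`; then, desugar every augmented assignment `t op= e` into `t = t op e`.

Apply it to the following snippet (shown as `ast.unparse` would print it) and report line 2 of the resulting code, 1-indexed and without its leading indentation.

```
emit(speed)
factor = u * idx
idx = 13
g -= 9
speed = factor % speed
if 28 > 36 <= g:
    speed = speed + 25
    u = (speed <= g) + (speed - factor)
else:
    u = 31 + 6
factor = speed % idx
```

Transformed code:
emit(speed)
factor = u * 13
g = g - 9
speed = factor % speed
if 28 > 36 <= g:
    speed = speed + 25
    u = (speed <= g) + (speed - factor)
else:
    u = 31 + 6
factor = speed % 13

factor = u * 13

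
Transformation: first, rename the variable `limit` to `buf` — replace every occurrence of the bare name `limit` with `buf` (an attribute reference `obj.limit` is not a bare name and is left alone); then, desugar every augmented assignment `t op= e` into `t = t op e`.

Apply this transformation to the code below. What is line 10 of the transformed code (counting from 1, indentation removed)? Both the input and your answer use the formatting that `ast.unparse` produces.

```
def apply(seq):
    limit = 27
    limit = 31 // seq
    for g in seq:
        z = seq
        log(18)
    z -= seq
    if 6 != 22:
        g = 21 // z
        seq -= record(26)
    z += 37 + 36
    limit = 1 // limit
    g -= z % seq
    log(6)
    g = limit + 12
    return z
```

seq = seq - record(26)

Transformed code:
def apply(seq):
    buf = 27
    buf = 31 // seq
    for g in seq:
        z = seq
        log(18)
    z = z - seq
    if 6 != 22:
        g = 21 // z
        seq = seq - record(26)
    z = z + (37 + 36)
    buf = 1 // buf
    g = g - z % seq
    log(6)
    g = buf + 12
    return z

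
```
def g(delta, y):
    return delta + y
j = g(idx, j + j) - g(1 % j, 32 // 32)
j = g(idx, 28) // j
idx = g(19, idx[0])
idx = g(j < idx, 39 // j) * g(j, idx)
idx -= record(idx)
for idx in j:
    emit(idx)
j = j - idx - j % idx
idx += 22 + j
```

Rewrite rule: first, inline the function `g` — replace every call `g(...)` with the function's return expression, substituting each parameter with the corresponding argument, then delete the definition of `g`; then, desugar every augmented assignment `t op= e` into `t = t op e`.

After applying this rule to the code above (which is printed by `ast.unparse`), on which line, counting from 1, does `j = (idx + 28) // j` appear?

Transformed code:
j = idx + (j + j) - (1 % j + 32 // 32)
j = (idx + 28) // j
idx = 19 + idx[0]
idx = ((j < idx) + 39 // j) * (j + idx)
idx = idx - record(idx)
for idx in j:
    emit(idx)
j = j - idx - j % idx
idx = idx + (22 + j)

2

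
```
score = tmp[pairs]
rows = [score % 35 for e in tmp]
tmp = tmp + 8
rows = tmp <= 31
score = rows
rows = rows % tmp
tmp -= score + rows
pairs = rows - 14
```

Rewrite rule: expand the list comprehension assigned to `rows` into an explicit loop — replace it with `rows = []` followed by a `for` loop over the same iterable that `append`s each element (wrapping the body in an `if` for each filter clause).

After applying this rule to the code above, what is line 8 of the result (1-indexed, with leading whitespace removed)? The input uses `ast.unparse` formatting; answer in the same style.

rows = rows % tmp

Transformed code:
score = tmp[pairs]
rows = []
for e in tmp:
    rows.append(score % 35)
tmp = tmp + 8
rows = tmp <= 31
score = rows
rows = rows % tmp
tmp -= score + rows
pairs = rows - 14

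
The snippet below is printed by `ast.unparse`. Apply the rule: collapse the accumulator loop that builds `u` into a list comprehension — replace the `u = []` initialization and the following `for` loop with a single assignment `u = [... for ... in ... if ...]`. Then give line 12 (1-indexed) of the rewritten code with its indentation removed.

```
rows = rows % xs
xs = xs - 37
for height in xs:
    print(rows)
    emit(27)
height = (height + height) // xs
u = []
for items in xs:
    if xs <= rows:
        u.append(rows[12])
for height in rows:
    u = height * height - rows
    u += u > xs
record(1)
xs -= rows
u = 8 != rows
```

Transformed code:
rows = rows % xs
xs = xs - 37
for height in xs:
    print(rows)
    emit(27)
height = (height + height) // xs
u = [rows[12] for items in xs if xs <= rows]
for height in rows:
    u = height * height - rows
    u += u > xs
record(1)
xs -= rows
u = 8 != rows

xs -= rows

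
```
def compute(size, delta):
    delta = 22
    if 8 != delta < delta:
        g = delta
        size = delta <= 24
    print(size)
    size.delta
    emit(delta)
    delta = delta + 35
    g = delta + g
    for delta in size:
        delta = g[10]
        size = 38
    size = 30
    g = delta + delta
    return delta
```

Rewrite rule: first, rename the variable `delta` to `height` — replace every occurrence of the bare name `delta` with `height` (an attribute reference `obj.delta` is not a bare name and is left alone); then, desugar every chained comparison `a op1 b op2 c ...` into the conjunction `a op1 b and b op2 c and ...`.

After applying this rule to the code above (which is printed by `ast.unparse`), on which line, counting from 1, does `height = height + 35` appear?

Transformed code:
def compute(size, height):
    height = 22
    if 8 != height and height < height:
        g = height
        size = height <= 24
    print(size)
    size.delta
    emit(height)
    height = height + 35
    g = height + g
    for height in size:
        height = g[10]
        size = 38
    size = 30
    g = height + height
    return height

9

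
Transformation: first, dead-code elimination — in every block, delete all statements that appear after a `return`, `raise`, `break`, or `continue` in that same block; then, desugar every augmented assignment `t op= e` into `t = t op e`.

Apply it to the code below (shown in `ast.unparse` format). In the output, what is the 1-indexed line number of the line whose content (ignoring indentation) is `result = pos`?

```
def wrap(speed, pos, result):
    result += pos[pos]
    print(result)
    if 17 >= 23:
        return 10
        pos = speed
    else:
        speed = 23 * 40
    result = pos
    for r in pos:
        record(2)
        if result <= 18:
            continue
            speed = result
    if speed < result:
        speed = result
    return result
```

8

Transformed code:
def wrap(speed, pos, result):
    result = result + pos[pos]
    print(result)
    if 17 >= 23:
        return 10
    else:
        speed = 23 * 40
    result = pos
    for r in pos:
        record(2)
        if result <= 18:
            continue
    if speed < result:
        speed = result
    return result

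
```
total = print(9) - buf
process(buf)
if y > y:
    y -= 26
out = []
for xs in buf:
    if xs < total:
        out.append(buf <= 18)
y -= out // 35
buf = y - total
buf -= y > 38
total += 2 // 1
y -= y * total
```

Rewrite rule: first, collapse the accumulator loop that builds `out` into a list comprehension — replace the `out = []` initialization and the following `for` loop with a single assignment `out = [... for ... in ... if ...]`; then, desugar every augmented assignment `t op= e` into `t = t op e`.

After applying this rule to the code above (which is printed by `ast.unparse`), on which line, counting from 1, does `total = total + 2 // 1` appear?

Transformed code:
total = print(9) - buf
process(buf)
if y > y:
    y = y - 26
out = [buf <= 18 for xs in buf if xs < total]
y = y - out // 35
buf = y - total
buf = buf - (y > 38)
total = total + 2 // 1
y = y - y * total

9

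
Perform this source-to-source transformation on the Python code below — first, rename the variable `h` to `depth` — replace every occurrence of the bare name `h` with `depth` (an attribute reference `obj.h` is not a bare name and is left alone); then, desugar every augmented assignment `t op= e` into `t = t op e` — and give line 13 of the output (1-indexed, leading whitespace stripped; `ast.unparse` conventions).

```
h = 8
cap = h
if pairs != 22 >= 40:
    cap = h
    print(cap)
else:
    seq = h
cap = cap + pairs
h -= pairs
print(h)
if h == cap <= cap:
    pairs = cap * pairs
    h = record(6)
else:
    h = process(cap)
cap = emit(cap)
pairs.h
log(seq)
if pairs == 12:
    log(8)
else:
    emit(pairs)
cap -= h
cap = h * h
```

depth = record(6)

Transformed code:
depth = 8
cap = depth
if pairs != 22 >= 40:
    cap = depth
    print(cap)
else:
    seq = depth
cap = cap + pairs
depth = depth - pairs
print(depth)
if depth == cap <= cap:
    pairs = cap * pairs
    depth = record(6)
else:
    depth = process(cap)
cap = emit(cap)
pairs.h
log(seq)
if pairs == 12:
    log(8)
else:
    emit(pairs)
cap = cap - depth
cap = depth * depth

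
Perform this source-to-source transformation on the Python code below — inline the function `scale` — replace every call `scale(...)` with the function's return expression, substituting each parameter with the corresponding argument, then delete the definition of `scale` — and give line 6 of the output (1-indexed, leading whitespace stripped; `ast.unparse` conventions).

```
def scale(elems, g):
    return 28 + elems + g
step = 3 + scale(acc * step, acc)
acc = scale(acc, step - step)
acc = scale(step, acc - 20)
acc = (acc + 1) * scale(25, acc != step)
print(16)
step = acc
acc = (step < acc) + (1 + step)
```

step = acc

Transformed code:
step = 3 + (28 + acc * step + acc)
acc = 28 + acc + (step - step)
acc = 28 + step + (acc - 20)
acc = (acc + 1) * (28 + 25 + (acc != step))
print(16)
step = acc
acc = (step < acc) + (1 + step)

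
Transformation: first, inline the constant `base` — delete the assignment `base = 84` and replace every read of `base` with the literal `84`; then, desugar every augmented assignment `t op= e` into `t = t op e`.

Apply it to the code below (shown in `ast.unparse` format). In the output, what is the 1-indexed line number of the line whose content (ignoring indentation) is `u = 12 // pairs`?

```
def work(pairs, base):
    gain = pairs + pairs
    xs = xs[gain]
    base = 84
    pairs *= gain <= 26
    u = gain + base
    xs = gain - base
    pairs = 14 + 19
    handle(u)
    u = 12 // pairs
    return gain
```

9

Transformed code:
def work(pairs, base):
    gain = pairs + pairs
    xs = xs[gain]
    pairs = pairs * (gain <= 26)
    u = gain + 84
    xs = gain - 84
    pairs = 14 + 19
    handle(u)
    u = 12 // pairs
    return gain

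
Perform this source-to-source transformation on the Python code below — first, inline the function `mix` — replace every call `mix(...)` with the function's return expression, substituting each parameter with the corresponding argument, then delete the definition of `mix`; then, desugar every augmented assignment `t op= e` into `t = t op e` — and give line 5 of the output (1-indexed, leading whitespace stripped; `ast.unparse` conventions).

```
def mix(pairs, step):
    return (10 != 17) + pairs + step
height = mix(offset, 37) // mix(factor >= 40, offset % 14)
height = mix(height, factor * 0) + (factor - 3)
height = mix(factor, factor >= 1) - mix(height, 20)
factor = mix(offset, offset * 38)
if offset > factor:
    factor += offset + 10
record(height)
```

Transformed code:
height = ((10 != 17) + offset + 37) // ((10 != 17) + (factor >= 40) + offset % 14)
height = (10 != 17) + height + factor * 0 + (factor - 3)
height = (10 != 17) + factor + (factor >= 1) - ((10 != 17) + height + 20)
factor = (10 != 17) + offset + offset * 38
if offset > factor:
    factor = factor + (offset + 10)
record(height)

if offset > factor:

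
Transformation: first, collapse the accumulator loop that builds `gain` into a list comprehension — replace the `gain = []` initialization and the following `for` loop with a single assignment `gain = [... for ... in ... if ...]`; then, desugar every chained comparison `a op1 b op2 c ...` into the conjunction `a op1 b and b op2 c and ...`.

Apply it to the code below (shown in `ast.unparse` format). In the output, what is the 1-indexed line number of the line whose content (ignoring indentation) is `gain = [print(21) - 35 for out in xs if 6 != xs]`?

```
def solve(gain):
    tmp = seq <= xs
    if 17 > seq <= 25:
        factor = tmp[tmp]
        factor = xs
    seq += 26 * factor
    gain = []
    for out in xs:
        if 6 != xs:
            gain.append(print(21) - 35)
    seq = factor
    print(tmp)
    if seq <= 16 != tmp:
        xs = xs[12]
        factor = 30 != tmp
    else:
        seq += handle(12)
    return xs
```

7

Transformed code:
def solve(gain):
    tmp = seq <= xs
    if 17 > seq and seq <= 25:
        factor = tmp[tmp]
        factor = xs
    seq += 26 * factor
    gain = [print(21) - 35 for out in xs if 6 != xs]
    seq = factor
    print(tmp)
    if seq <= 16 and 16 != tmp:
        xs = xs[12]
        factor = 30 != tmp
    else:
        seq += handle(12)
    return xs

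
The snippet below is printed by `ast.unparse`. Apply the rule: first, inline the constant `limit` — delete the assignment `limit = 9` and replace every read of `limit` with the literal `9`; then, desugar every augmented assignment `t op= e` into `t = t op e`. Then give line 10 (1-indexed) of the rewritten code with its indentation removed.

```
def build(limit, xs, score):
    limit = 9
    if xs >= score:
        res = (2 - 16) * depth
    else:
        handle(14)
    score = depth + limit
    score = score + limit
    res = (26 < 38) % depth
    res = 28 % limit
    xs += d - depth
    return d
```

xs = xs + (d - depth)

Transformed code:
def build(limit, xs, score):
    if xs >= score:
        res = (2 - 16) * depth
    else:
        handle(14)
    score = depth + 9
    score = score + 9
    res = (26 < 38) % depth
    res = 28 % 9
    xs = xs + (d - depth)
    return d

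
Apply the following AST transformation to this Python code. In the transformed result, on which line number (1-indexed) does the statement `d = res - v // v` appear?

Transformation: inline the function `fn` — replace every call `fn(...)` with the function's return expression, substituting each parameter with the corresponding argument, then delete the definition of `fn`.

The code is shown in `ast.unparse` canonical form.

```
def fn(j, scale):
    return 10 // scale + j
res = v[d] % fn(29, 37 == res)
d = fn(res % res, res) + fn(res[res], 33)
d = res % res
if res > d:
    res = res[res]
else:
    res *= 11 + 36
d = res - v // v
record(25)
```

8

Transformed code:
res = v[d] % (10 // (37 == res) + 29)
d = 10 // res + res % res + (10 // 33 + res[res])
d = res % res
if res > d:
    res = res[res]
else:
    res *= 11 + 36
d = res - v // v
record(25)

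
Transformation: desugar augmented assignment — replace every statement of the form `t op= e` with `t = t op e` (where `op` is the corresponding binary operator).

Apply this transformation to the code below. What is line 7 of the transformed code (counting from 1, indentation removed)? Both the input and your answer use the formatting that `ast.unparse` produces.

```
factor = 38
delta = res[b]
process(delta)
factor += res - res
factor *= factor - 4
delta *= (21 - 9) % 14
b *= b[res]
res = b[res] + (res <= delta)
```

b = b * b[res]

Transformed code:
factor = 38
delta = res[b]
process(delta)
factor = factor + (res - res)
factor = factor * (factor - 4)
delta = delta * ((21 - 9) % 14)
b = b * b[res]
res = b[res] + (res <= delta)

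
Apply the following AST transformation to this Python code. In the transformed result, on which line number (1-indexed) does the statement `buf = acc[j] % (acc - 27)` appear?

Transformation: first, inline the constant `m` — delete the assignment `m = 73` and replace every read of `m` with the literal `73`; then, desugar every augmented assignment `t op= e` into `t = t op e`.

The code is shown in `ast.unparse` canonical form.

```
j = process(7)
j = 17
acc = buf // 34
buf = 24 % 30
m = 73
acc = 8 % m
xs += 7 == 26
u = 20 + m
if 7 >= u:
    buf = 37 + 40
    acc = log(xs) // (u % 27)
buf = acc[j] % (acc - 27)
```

11

Transformed code:
j = process(7)
j = 17
acc = buf // 34
buf = 24 % 30
acc = 8 % 73
xs = xs + (7 == 26)
u = 20 + 73
if 7 >= u:
    buf = 37 + 40
    acc = log(xs) // (u % 27)
buf = acc[j] % (acc - 27)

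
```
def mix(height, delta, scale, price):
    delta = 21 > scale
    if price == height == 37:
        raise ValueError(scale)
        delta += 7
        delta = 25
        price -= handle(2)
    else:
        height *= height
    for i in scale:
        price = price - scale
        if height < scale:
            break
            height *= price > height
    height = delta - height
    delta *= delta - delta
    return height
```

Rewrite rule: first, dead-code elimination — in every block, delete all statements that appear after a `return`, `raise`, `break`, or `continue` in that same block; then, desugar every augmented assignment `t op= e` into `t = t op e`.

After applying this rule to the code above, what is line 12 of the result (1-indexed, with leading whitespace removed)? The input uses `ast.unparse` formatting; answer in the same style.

Transformed code:
def mix(height, delta, scale, price):
    delta = 21 > scale
    if price == height == 37:
        raise ValueError(scale)
    else:
        height = height * height
    for i in scale:
        price = price - scale
        if height < scale:
            break
    height = delta - height
    delta = delta * (delta - delta)
    return height

delta = delta * (delta - delta)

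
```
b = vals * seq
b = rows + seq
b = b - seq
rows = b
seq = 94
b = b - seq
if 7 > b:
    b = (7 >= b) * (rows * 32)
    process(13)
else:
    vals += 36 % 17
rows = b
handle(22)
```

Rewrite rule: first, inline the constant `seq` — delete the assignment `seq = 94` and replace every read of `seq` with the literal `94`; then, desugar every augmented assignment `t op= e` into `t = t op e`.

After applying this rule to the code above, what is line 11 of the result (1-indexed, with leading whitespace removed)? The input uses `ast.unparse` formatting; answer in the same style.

Transformed code:
b = vals * 94
b = rows + 94
b = b - 94
rows = b
b = b - 94
if 7 > b:
    b = (7 >= b) * (rows * 32)
    process(13)
else:
    vals = vals + 36 % 17
rows = b
handle(22)

rows = b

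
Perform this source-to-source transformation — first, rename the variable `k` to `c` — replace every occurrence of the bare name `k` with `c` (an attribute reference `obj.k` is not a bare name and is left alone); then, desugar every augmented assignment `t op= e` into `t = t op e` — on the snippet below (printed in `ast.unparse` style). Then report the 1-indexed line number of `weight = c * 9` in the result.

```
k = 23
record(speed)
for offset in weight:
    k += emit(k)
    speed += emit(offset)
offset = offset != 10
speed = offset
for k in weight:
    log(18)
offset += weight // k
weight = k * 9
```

Transformed code:
c = 23
record(speed)
for offset in weight:
    c = c + emit(c)
    speed = speed + emit(offset)
offset = offset != 10
speed = offset
for c in weight:
    log(18)
offset = offset + weight // c
weight = c * 9

11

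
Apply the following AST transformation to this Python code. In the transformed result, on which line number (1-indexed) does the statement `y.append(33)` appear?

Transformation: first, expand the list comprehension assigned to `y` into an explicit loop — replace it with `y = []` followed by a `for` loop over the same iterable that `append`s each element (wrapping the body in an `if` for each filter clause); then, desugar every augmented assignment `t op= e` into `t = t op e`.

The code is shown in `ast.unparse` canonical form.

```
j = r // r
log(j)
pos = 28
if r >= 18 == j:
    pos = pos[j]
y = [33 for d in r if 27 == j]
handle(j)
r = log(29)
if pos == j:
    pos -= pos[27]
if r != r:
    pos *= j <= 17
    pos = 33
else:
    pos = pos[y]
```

9

Transformed code:
j = r // r
log(j)
pos = 28
if r >= 18 == j:
    pos = pos[j]
y = []
for d in r:
    if 27 == j:
        y.append(33)
handle(j)
r = log(29)
if pos == j:
    pos = pos - pos[27]
if r != r:
    pos = pos * (j <= 17)
    pos = 33
else:
    pos = pos[y]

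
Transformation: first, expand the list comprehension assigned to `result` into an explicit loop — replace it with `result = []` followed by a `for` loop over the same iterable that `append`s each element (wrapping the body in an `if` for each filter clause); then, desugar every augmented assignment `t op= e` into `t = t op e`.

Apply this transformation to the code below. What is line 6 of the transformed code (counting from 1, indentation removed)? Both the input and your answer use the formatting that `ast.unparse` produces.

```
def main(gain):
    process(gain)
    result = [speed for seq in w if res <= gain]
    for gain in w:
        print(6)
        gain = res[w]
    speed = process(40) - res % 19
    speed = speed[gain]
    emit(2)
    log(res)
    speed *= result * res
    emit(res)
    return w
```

result.append(speed)

Transformed code:
def main(gain):
    process(gain)
    result = []
    for seq in w:
        if res <= gain:
            result.append(speed)
    for gain in w:
        print(6)
        gain = res[w]
    speed = process(40) - res % 19
    speed = speed[gain]
    emit(2)
    log(res)
    speed = speed * (result * res)
    emit(res)
    return w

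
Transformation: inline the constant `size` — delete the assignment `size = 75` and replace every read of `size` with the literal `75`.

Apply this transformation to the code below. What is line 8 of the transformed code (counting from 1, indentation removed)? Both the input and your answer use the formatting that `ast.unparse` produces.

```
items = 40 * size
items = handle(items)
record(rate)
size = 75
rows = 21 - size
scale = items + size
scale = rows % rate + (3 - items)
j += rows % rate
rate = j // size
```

Transformed code:
items = 40 * 75
items = handle(items)
record(rate)
rows = 21 - 75
scale = items + 75
scale = rows % rate + (3 - items)
j += rows % rate
rate = j // 75

rate = j // 75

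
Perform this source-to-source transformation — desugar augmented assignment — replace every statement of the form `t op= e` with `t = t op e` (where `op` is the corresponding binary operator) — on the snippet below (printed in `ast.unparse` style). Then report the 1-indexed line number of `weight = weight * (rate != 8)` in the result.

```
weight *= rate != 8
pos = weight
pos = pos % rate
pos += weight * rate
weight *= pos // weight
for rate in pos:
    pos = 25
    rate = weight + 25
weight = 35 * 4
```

1

Transformed code:
weight = weight * (rate != 8)
pos = weight
pos = pos % rate
pos = pos + weight * rate
weight = weight * (pos // weight)
for rate in pos:
    pos = 25
    rate = weight + 25
weight = 35 * 4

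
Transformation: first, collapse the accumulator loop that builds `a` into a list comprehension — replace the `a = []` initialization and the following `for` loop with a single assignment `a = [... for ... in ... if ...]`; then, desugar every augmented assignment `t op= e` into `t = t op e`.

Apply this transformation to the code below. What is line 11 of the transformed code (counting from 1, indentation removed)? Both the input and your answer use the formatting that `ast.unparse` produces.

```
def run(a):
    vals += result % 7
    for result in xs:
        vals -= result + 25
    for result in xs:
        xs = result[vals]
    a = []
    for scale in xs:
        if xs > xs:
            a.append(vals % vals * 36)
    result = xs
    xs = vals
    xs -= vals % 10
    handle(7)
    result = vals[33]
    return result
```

handle(7)

Transformed code:
def run(a):
    vals = vals + result % 7
    for result in xs:
        vals = vals - (result + 25)
    for result in xs:
        xs = result[vals]
    a = [vals % vals * 36 for scale in xs if xs > xs]
    result = xs
    xs = vals
    xs = xs - vals % 10
    handle(7)
    result = vals[33]
    return result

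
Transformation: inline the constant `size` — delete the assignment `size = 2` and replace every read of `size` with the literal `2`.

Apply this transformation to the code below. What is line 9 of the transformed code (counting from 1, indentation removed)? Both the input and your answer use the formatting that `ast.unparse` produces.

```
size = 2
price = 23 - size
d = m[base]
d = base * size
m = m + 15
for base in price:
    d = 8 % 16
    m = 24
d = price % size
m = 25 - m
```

m = 25 - m

Transformed code:
price = 23 - 2
d = m[base]
d = base * 2
m = m + 15
for base in price:
    d = 8 % 16
    m = 24
d = price % 2
m = 25 - m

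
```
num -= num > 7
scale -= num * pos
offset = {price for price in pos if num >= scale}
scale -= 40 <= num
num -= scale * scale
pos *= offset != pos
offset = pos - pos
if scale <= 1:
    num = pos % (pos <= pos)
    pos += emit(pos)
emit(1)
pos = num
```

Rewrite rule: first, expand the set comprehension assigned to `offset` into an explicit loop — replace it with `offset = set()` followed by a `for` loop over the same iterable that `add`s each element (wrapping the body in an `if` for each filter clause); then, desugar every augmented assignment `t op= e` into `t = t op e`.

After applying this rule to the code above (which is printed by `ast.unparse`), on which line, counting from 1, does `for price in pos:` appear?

Transformed code:
num = num - (num > 7)
scale = scale - num * pos
offset = set()
for price in pos:
    if num >= scale:
        offset.add(price)
scale = scale - (40 <= num)
num = num - scale * scale
pos = pos * (offset != pos)
offset = pos - pos
if scale <= 1:
    num = pos % (pos <= pos)
    pos = pos + emit(pos)
emit(1)
pos = num

4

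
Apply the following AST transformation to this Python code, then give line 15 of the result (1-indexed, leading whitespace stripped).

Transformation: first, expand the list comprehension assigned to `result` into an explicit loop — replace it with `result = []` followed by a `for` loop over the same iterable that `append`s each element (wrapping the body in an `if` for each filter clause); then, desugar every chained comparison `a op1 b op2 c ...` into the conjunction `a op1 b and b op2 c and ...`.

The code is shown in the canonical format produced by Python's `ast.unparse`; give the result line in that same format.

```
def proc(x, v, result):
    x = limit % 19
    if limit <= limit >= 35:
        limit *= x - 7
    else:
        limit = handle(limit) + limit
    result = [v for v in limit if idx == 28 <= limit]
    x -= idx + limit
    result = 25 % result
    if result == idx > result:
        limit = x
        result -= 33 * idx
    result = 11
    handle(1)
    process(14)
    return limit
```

result -= 33 * idx

Transformed code:
def proc(x, v, result):
    x = limit % 19
    if limit <= limit and limit >= 35:
        limit *= x - 7
    else:
        limit = handle(limit) + limit
    result = []
    for v in limit:
        if idx == 28 and 28 <= limit:
            result.append(v)
    x -= idx + limit
    result = 25 % result
    if result == idx and idx > result:
        limit = x
        result -= 33 * idx
    result = 11
    handle(1)
    process(14)
    return limit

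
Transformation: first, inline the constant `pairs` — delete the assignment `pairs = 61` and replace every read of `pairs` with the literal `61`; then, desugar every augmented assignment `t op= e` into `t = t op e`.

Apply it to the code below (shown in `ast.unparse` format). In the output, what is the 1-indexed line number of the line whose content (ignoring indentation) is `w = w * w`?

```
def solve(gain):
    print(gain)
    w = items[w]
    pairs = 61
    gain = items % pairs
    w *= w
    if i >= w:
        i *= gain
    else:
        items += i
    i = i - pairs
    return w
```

Transformed code:
def solve(gain):
    print(gain)
    w = items[w]
    gain = items % 61
    w = w * w
    if i >= w:
        i = i * gain
    else:
        items = items + i
    i = i - 61
    return w

5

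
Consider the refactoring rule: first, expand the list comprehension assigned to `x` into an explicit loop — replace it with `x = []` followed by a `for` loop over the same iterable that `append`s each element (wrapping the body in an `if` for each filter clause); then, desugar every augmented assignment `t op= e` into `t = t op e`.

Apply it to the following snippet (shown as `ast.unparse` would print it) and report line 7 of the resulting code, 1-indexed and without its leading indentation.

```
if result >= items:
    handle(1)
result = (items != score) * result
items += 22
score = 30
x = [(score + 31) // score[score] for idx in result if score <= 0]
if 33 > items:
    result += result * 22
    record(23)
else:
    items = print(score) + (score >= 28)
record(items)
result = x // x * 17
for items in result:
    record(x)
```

Transformed code:
if result >= items:
    handle(1)
result = (items != score) * result
items = items + 22
score = 30
x = []
for idx in result:
    if score <= 0:
        x.append((score + 31) // score[score])
if 33 > items:
    result = result + result * 22
    record(23)
else:
    items = print(score) + (score >= 28)
record(items)
result = x // x * 17
for items in result:
    record(x)

for idx in result: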